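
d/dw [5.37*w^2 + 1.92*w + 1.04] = 10.74*w + 1.92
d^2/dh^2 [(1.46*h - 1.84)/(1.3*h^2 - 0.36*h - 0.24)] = ((5.8352 - 11.388*h)*(-1.3*h^2 + 0.36*h + 0.24) - (1.46*h - 1.84)*(2.6*h - 0.36)*(5.2*h - 0.72))/(-1.3*h^2 + 0.36*h + 0.24)^3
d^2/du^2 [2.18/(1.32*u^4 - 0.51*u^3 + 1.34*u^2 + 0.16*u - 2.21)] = ((-34.5312*u^2 + 6.6708*u - 5.8424)*(1.32*u^4 - 0.51*u^3 + 1.34*u^2 + 0.16*u - 2.21) + 2.18*(5.28*u^3 - 1.53*u^2 + 2.68*u + 0.16)*(10.56*u^3 - 3.06*u^2 + 5.36*u + 0.32))/(1.32*u^4 - 0.51*u^3 + 1.34*u^2 + 0.16*u - 2.21)^3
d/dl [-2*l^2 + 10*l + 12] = 10 - 4*l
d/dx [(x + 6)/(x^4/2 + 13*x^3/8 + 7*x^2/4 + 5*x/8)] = 16*(-6*x^3 - 55*x^2 - 69*x - 15)/(x^2*(16*x^5 + 88*x^4 + 193*x^3 + 211*x^2 + 115*x + 25))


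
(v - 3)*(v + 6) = v^2 + 3*v - 18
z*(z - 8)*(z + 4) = z^3 - 4*z^2 - 32*z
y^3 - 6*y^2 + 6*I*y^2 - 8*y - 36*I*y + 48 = (y - 6)*(y + 2*I)*(y + 4*I)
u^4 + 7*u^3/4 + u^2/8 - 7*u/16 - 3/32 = (u - 1/2)*(u + 1/4)*(u + 1/2)*(u + 3/2)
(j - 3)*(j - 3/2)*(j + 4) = j^3 - j^2/2 - 27*j/2 + 18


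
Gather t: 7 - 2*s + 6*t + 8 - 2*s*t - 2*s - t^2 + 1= -4*s - t^2 + t*(6 - 2*s) + 16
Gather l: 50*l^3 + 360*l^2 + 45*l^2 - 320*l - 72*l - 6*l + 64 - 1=50*l^3 + 405*l^2 - 398*l + 63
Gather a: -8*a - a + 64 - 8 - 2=54 - 9*a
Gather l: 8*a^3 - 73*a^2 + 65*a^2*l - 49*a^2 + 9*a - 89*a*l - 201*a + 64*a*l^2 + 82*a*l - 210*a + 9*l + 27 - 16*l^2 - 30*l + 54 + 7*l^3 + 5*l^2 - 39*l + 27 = 8*a^3 - 122*a^2 - 402*a + 7*l^3 + l^2*(64*a - 11) + l*(65*a^2 - 7*a - 60) + 108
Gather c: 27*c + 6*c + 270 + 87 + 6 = 33*c + 363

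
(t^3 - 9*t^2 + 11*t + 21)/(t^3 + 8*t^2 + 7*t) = (t^2 - 10*t + 21)/(t*(t + 7))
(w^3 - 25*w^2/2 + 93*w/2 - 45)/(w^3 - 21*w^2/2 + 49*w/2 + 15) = (2*w - 3)/(2*w + 1)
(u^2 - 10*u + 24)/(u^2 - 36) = (u - 4)/(u + 6)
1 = 1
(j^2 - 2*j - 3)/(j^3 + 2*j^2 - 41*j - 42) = (j - 3)/(j^2 + j - 42)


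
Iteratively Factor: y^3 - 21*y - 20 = (y + 4)*(y^2 - 4*y - 5) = (y - 5)*(y + 4)*(y + 1)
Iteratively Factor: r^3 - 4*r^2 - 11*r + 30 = (r + 3)*(r^2 - 7*r + 10) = (r - 5)*(r + 3)*(r - 2)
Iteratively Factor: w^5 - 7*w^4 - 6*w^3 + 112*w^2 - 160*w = (w - 5)*(w^4 - 2*w^3 - 16*w^2 + 32*w) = w*(w - 5)*(w^3 - 2*w^2 - 16*w + 32) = w*(w - 5)*(w - 2)*(w^2 - 16) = w*(w - 5)*(w - 4)*(w - 2)*(w + 4)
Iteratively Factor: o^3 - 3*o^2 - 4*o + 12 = (o - 2)*(o^2 - o - 6) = (o - 2)*(o + 2)*(o - 3)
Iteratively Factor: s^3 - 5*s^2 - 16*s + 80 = (s - 5)*(s^2 - 16) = (s - 5)*(s - 4)*(s + 4)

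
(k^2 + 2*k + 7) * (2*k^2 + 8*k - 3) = 2*k^4 + 12*k^3 + 27*k^2 + 50*k - 21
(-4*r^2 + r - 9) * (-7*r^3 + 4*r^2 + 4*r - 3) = 28*r^5 - 23*r^4 + 51*r^3 - 20*r^2 - 39*r + 27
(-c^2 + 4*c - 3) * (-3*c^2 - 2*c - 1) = 3*c^4 - 10*c^3 + 2*c^2 + 2*c + 3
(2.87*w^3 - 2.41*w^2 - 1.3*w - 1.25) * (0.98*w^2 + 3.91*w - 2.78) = 2.8126*w^5 + 8.8599*w^4 - 18.6757*w^3 + 0.391799999999999*w^2 - 1.2735*w + 3.475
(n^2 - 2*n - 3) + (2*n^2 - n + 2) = 3*n^2 - 3*n - 1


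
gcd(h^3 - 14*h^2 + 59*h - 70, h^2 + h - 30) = h - 5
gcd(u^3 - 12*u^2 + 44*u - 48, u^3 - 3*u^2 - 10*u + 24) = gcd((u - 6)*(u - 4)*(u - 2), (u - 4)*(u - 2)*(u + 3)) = u^2 - 6*u + 8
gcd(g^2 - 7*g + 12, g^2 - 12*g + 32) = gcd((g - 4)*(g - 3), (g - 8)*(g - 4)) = g - 4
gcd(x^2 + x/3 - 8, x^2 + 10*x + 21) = x + 3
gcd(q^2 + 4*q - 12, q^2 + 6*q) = q + 6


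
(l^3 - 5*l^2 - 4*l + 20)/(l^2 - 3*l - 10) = l - 2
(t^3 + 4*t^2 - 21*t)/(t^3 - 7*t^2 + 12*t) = (t + 7)/(t - 4)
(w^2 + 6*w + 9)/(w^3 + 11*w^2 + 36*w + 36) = (w + 3)/(w^2 + 8*w + 12)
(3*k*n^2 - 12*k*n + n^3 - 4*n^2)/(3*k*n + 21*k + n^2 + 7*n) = n*(n - 4)/(n + 7)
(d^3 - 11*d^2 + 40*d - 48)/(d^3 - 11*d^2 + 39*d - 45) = (d^2 - 8*d + 16)/(d^2 - 8*d + 15)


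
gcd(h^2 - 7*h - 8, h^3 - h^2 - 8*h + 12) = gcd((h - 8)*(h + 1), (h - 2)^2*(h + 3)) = 1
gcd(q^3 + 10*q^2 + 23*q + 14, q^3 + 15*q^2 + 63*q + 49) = q^2 + 8*q + 7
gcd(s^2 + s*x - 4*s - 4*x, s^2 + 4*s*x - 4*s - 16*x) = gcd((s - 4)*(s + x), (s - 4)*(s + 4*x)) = s - 4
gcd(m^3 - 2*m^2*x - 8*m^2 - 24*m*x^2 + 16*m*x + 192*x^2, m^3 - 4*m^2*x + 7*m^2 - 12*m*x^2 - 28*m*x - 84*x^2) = -m + 6*x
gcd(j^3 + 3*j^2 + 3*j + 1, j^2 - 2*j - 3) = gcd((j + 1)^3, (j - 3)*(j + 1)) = j + 1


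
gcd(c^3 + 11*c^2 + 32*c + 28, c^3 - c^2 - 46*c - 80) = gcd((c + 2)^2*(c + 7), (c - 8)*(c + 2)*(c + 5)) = c + 2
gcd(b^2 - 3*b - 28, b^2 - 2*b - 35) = b - 7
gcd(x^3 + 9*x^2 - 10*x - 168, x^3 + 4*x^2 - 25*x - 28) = x^2 + 3*x - 28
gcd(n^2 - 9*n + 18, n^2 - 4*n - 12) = n - 6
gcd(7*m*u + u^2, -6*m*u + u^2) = u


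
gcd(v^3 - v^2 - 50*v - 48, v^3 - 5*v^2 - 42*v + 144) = v^2 - 2*v - 48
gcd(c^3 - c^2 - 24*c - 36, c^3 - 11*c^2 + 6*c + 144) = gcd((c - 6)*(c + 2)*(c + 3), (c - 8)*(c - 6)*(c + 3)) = c^2 - 3*c - 18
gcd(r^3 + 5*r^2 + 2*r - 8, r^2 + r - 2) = r^2 + r - 2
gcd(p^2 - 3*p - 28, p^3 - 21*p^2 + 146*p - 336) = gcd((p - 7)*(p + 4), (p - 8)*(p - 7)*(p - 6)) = p - 7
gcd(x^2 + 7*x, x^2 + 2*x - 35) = x + 7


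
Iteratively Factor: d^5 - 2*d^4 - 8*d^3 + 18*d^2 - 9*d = (d - 1)*(d^4 - d^3 - 9*d^2 + 9*d) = (d - 3)*(d - 1)*(d^3 + 2*d^2 - 3*d) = (d - 3)*(d - 1)*(d + 3)*(d^2 - d) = d*(d - 3)*(d - 1)*(d + 3)*(d - 1)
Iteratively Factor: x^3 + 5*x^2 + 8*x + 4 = (x + 2)*(x^2 + 3*x + 2) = (x + 2)^2*(x + 1)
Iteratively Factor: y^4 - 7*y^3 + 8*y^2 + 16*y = (y)*(y^3 - 7*y^2 + 8*y + 16) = y*(y - 4)*(y^2 - 3*y - 4) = y*(y - 4)^2*(y + 1)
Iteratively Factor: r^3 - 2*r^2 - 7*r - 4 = (r + 1)*(r^2 - 3*r - 4) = (r - 4)*(r + 1)*(r + 1)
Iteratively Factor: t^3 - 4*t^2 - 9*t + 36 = (t - 3)*(t^2 - t - 12) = (t - 3)*(t + 3)*(t - 4)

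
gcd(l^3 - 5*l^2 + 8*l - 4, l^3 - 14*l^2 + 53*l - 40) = l - 1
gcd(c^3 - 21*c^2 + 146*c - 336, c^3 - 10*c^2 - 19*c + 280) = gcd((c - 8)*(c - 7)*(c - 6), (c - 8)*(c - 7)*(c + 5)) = c^2 - 15*c + 56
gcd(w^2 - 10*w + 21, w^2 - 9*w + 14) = w - 7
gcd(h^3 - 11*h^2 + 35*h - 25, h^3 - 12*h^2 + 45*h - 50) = h^2 - 10*h + 25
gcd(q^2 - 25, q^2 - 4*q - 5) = q - 5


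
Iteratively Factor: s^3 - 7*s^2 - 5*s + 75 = (s + 3)*(s^2 - 10*s + 25) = (s - 5)*(s + 3)*(s - 5)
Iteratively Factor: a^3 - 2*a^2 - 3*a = (a + 1)*(a^2 - 3*a) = (a - 3)*(a + 1)*(a)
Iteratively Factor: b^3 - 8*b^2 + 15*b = (b - 3)*(b^2 - 5*b) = b*(b - 3)*(b - 5)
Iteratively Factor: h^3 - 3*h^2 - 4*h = (h + 1)*(h^2 - 4*h) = h*(h + 1)*(h - 4)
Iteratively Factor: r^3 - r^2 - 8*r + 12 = (r + 3)*(r^2 - 4*r + 4) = (r - 2)*(r + 3)*(r - 2)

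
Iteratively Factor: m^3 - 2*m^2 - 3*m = (m - 3)*(m^2 + m) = (m - 3)*(m + 1)*(m)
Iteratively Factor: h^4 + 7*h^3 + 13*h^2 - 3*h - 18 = (h + 2)*(h^3 + 5*h^2 + 3*h - 9) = (h - 1)*(h + 2)*(h^2 + 6*h + 9) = (h - 1)*(h + 2)*(h + 3)*(h + 3)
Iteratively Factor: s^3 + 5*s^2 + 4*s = (s + 1)*(s^2 + 4*s) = s*(s + 1)*(s + 4)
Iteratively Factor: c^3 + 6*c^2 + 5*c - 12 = (c + 3)*(c^2 + 3*c - 4) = (c - 1)*(c + 3)*(c + 4)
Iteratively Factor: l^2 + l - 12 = (l - 3)*(l + 4)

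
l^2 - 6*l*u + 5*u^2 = (l - 5*u)*(l - u)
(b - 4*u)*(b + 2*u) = b^2 - 2*b*u - 8*u^2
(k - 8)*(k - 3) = k^2 - 11*k + 24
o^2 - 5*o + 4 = (o - 4)*(o - 1)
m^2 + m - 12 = (m - 3)*(m + 4)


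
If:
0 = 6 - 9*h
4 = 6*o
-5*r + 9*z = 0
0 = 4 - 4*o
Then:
No Solution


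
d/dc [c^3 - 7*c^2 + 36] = c*(3*c - 14)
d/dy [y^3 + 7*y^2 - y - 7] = 3*y^2 + 14*y - 1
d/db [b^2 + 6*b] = 2*b + 6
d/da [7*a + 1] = 7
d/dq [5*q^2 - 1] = 10*q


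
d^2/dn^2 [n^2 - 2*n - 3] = 2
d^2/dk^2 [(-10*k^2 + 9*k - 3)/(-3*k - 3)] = 44/(3*(k^3 + 3*k^2 + 3*k + 1))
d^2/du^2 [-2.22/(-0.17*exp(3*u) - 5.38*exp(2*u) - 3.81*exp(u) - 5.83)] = (2.22*(0.51*exp(2*u) + 10.76*exp(u) + 3.81)*(1.02*exp(2*u) + 21.52*exp(u) + 7.62)*exp(u) - (3.3966*exp(2*u) + 47.7744*exp(u) + 8.4582)*(0.17*exp(3*u) + 5.38*exp(2*u) + 3.81*exp(u) + 5.83))*exp(u)/(0.17*exp(3*u) + 5.38*exp(2*u) + 3.81*exp(u) + 5.83)^3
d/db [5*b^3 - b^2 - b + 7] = 15*b^2 - 2*b - 1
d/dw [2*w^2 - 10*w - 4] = 4*w - 10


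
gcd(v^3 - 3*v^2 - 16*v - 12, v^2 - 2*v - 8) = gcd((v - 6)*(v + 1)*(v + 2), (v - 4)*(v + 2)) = v + 2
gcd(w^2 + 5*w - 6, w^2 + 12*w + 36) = w + 6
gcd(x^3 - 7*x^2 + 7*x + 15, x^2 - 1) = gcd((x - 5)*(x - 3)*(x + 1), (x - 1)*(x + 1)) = x + 1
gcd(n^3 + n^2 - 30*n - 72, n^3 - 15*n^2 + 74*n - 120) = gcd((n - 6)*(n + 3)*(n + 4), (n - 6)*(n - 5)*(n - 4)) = n - 6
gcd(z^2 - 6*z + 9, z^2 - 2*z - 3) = z - 3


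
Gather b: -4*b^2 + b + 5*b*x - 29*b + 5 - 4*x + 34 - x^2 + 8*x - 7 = -4*b^2 + b*(5*x - 28) - x^2 + 4*x + 32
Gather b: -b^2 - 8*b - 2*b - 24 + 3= -b^2 - 10*b - 21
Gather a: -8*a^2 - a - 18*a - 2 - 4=-8*a^2 - 19*a - 6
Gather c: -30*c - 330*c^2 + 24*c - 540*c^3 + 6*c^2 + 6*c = -540*c^3 - 324*c^2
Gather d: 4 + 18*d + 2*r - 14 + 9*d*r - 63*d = d*(9*r - 45) + 2*r - 10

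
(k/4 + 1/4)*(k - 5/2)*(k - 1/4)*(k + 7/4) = k^4/4 - 83*k^2/64 - 99*k/128 + 35/128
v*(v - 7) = v^2 - 7*v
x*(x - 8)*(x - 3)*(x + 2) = x^4 - 9*x^3 + 2*x^2 + 48*x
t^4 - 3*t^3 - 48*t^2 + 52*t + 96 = (t - 8)*(t - 2)*(t + 1)*(t + 6)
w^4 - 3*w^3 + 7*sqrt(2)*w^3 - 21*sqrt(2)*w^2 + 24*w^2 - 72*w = w*(w - 3)*(w + 3*sqrt(2))*(w + 4*sqrt(2))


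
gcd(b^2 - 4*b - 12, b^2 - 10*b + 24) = b - 6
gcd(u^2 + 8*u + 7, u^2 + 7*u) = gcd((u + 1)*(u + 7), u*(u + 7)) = u + 7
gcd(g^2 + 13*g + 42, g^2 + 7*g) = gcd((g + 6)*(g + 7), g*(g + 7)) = g + 7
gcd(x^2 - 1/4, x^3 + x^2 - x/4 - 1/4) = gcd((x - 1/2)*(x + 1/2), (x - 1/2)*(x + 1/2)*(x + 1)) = x^2 - 1/4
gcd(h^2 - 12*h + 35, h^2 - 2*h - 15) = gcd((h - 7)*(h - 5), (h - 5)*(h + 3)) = h - 5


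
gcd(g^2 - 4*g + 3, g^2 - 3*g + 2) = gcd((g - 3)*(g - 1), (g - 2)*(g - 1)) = g - 1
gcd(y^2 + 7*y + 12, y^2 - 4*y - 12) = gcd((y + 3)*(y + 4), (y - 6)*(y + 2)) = 1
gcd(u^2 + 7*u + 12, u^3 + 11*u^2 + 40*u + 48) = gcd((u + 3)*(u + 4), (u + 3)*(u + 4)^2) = u^2 + 7*u + 12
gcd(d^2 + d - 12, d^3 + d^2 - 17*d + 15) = d - 3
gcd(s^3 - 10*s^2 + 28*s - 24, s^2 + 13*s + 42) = 1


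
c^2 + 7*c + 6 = (c + 1)*(c + 6)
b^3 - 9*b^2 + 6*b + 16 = (b - 8)*(b - 2)*(b + 1)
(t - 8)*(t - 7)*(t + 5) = t^3 - 10*t^2 - 19*t + 280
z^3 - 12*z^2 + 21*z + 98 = (z - 7)^2*(z + 2)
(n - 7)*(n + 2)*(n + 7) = n^3 + 2*n^2 - 49*n - 98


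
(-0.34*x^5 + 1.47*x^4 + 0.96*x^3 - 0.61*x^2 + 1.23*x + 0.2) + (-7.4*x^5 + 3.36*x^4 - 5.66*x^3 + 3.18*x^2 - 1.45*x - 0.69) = -7.74*x^5 + 4.83*x^4 - 4.7*x^3 + 2.57*x^2 - 0.22*x - 0.49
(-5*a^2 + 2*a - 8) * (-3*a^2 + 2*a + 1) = 15*a^4 - 16*a^3 + 23*a^2 - 14*a - 8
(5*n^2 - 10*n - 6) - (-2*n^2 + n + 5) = 7*n^2 - 11*n - 11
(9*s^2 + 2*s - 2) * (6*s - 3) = 54*s^3 - 15*s^2 - 18*s + 6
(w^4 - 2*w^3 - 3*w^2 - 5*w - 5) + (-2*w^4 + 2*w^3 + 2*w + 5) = -w^4 - 3*w^2 - 3*w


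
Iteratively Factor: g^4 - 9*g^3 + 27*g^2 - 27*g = (g)*(g^3 - 9*g^2 + 27*g - 27) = g*(g - 3)*(g^2 - 6*g + 9) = g*(g - 3)^2*(g - 3)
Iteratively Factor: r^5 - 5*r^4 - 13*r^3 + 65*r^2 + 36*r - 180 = (r + 3)*(r^4 - 8*r^3 + 11*r^2 + 32*r - 60) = (r - 5)*(r + 3)*(r^3 - 3*r^2 - 4*r + 12) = (r - 5)*(r - 2)*(r + 3)*(r^2 - r - 6) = (r - 5)*(r - 2)*(r + 2)*(r + 3)*(r - 3)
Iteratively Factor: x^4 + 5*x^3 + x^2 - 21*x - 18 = (x + 1)*(x^3 + 4*x^2 - 3*x - 18) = (x + 1)*(x + 3)*(x^2 + x - 6) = (x + 1)*(x + 3)^2*(x - 2)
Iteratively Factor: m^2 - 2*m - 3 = (m + 1)*(m - 3)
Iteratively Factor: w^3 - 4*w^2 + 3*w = (w - 1)*(w^2 - 3*w) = (w - 3)*(w - 1)*(w)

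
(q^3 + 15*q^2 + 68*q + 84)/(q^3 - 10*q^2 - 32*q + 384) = (q^2 + 9*q + 14)/(q^2 - 16*q + 64)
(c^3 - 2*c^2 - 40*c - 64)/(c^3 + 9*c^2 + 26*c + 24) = (c - 8)/(c + 3)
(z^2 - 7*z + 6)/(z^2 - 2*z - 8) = (-z^2 + 7*z - 6)/(-z^2 + 2*z + 8)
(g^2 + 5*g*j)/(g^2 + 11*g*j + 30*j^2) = g/(g + 6*j)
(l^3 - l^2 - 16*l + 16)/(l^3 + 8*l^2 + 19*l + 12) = (l^2 - 5*l + 4)/(l^2 + 4*l + 3)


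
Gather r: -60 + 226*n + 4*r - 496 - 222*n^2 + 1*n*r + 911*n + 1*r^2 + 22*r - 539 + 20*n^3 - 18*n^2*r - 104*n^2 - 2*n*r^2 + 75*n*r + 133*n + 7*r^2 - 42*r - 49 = 20*n^3 - 326*n^2 + 1270*n + r^2*(8 - 2*n) + r*(-18*n^2 + 76*n - 16) - 1144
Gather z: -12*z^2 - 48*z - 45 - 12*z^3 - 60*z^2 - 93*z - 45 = -12*z^3 - 72*z^2 - 141*z - 90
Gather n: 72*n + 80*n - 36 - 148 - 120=152*n - 304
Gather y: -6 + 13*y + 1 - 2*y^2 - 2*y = -2*y^2 + 11*y - 5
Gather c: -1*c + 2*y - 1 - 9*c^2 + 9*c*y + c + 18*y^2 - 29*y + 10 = -9*c^2 + 9*c*y + 18*y^2 - 27*y + 9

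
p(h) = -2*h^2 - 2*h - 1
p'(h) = -4*h - 2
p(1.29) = -6.91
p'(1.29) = -7.16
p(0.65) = -3.14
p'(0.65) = -4.60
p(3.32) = -29.68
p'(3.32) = -15.28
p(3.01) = -25.14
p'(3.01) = -14.04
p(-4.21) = -28.03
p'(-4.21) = 14.84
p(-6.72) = -77.88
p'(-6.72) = 24.88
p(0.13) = -1.29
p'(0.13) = -2.52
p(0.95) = -4.70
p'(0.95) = -5.80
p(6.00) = -85.00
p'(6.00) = -26.00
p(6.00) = -85.00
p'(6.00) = -26.00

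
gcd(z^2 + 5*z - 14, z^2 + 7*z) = z + 7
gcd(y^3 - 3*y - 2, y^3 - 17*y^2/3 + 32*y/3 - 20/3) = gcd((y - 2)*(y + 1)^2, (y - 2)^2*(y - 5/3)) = y - 2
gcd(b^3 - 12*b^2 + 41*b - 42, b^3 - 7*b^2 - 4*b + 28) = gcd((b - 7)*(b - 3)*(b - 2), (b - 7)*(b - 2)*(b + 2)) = b^2 - 9*b + 14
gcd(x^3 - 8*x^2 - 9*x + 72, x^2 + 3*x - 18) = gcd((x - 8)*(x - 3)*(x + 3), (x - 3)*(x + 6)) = x - 3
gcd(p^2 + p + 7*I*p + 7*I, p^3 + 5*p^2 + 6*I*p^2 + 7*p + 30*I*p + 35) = p + 7*I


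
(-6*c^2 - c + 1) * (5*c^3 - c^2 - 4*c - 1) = -30*c^5 + c^4 + 30*c^3 + 9*c^2 - 3*c - 1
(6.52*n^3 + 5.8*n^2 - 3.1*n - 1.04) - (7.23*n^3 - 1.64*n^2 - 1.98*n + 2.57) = -0.710000000000001*n^3 + 7.44*n^2 - 1.12*n - 3.61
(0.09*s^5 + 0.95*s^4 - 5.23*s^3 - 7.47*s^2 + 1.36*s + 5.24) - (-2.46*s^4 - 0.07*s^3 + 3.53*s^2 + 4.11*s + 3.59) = 0.09*s^5 + 3.41*s^4 - 5.16*s^3 - 11.0*s^2 - 2.75*s + 1.65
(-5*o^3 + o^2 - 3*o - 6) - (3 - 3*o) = -5*o^3 + o^2 - 9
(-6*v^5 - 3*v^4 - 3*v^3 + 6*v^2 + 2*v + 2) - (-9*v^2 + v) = -6*v^5 - 3*v^4 - 3*v^3 + 15*v^2 + v + 2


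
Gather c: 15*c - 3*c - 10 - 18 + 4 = 12*c - 24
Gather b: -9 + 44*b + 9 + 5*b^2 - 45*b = 5*b^2 - b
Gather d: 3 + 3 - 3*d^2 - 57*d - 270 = -3*d^2 - 57*d - 264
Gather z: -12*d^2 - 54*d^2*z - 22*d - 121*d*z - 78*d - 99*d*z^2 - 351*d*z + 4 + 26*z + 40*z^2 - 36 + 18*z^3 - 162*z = -12*d^2 - 100*d + 18*z^3 + z^2*(40 - 99*d) + z*(-54*d^2 - 472*d - 136) - 32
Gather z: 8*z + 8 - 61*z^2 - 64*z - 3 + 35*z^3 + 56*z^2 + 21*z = 35*z^3 - 5*z^2 - 35*z + 5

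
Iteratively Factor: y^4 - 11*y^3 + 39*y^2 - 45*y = (y)*(y^3 - 11*y^2 + 39*y - 45) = y*(y - 3)*(y^2 - 8*y + 15) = y*(y - 5)*(y - 3)*(y - 3)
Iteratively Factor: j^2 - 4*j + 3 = (j - 1)*(j - 3)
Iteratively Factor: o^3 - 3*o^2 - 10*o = (o)*(o^2 - 3*o - 10) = o*(o - 5)*(o + 2)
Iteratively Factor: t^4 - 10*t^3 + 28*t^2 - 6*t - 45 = (t + 1)*(t^3 - 11*t^2 + 39*t - 45) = (t - 5)*(t + 1)*(t^2 - 6*t + 9) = (t - 5)*(t - 3)*(t + 1)*(t - 3)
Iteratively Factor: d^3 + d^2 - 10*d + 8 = (d - 2)*(d^2 + 3*d - 4) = (d - 2)*(d - 1)*(d + 4)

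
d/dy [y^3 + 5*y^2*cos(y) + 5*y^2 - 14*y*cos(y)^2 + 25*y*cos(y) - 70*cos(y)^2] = -5*y^2*sin(y) + 3*y^2 - 25*y*sin(y) + 14*y*sin(2*y) + 10*y*cos(y) + 10*y + 70*sin(2*y) - 14*cos(y)^2 + 25*cos(y)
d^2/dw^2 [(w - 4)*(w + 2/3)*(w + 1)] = 6*w - 14/3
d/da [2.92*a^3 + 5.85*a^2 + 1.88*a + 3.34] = 8.76*a^2 + 11.7*a + 1.88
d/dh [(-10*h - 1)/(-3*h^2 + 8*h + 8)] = 6*(-5*h^2 - h - 12)/(9*h^4 - 48*h^3 + 16*h^2 + 128*h + 64)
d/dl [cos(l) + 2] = -sin(l)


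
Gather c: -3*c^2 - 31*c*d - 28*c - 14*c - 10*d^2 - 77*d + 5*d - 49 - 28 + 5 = -3*c^2 + c*(-31*d - 42) - 10*d^2 - 72*d - 72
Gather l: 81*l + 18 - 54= 81*l - 36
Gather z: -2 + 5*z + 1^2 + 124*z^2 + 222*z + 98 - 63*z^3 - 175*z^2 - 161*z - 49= -63*z^3 - 51*z^2 + 66*z + 48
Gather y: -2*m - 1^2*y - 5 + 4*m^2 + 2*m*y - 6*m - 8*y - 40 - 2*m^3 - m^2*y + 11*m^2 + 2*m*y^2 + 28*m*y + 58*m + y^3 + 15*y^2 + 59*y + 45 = -2*m^3 + 15*m^2 + 50*m + y^3 + y^2*(2*m + 15) + y*(-m^2 + 30*m + 50)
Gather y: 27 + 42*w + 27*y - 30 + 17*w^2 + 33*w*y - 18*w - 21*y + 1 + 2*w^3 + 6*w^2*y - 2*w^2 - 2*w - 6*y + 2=2*w^3 + 15*w^2 + 22*w + y*(6*w^2 + 33*w)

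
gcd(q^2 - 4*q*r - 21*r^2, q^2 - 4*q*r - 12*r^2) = 1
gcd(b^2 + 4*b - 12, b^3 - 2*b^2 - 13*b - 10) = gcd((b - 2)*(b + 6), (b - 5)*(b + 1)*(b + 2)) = 1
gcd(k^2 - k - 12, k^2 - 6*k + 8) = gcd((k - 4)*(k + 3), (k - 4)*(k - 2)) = k - 4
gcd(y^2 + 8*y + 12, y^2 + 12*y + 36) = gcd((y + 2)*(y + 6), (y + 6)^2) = y + 6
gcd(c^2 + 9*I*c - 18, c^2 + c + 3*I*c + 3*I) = c + 3*I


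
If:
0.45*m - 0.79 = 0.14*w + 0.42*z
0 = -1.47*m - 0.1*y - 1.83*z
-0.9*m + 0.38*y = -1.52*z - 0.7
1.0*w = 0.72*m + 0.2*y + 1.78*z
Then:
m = 0.85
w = -0.22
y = 3.75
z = -0.89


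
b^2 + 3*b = b*(b + 3)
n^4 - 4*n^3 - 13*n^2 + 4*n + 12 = (n - 6)*(n - 1)*(n + 1)*(n + 2)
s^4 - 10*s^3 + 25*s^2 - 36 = (s - 6)*(s - 3)*(s - 2)*(s + 1)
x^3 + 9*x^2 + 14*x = x*(x + 2)*(x + 7)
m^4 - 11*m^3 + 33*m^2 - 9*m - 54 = (m - 6)*(m - 3)^2*(m + 1)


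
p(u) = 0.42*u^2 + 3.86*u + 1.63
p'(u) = 0.84*u + 3.86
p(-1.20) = -2.40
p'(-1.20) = 2.85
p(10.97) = 94.52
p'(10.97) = 13.07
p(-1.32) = -2.73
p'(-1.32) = 2.75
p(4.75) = 29.44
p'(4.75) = 7.85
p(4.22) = 25.40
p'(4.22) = 7.40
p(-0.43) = 0.05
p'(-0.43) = 3.50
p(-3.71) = -6.91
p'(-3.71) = 0.74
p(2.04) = 11.25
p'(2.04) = 5.57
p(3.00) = 16.99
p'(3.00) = 6.38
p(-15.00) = 38.23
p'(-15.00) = -8.74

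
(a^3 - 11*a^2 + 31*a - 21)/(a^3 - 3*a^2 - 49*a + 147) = (a - 1)/(a + 7)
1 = 1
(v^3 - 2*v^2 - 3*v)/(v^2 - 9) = v*(v + 1)/(v + 3)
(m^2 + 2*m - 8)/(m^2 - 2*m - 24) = (m - 2)/(m - 6)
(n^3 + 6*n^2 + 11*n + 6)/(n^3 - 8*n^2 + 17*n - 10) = (n^3 + 6*n^2 + 11*n + 6)/(n^3 - 8*n^2 + 17*n - 10)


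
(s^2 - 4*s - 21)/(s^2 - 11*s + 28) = (s + 3)/(s - 4)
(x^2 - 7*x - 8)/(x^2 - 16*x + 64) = (x + 1)/(x - 8)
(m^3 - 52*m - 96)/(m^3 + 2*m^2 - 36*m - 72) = (m - 8)/(m - 6)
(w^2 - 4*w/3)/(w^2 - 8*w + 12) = w*(3*w - 4)/(3*(w^2 - 8*w + 12))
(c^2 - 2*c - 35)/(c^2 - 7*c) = (c + 5)/c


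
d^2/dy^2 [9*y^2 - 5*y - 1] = 18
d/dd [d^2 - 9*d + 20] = 2*d - 9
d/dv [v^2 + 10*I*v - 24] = 2*v + 10*I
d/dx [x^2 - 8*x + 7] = 2*x - 8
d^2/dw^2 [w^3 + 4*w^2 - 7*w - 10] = 6*w + 8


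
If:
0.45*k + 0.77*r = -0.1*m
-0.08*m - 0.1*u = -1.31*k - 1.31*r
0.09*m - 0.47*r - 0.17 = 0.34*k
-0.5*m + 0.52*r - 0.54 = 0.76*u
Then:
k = 0.25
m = 1.23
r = -0.31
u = -1.73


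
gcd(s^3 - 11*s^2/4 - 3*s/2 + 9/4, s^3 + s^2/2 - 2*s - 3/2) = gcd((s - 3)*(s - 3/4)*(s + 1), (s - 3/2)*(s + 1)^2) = s + 1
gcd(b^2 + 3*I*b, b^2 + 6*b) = b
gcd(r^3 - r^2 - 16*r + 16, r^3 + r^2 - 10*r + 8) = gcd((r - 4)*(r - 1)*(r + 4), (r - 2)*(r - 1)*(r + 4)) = r^2 + 3*r - 4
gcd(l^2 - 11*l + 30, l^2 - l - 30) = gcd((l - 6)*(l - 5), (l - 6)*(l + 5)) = l - 6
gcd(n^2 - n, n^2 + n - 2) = n - 1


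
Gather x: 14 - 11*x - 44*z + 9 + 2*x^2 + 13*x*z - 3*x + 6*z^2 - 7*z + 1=2*x^2 + x*(13*z - 14) + 6*z^2 - 51*z + 24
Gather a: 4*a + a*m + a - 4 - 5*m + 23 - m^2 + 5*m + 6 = a*(m + 5) - m^2 + 25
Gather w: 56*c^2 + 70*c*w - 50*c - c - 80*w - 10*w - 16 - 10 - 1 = 56*c^2 - 51*c + w*(70*c - 90) - 27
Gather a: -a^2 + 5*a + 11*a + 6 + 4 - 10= -a^2 + 16*a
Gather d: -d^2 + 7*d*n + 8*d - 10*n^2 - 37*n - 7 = -d^2 + d*(7*n + 8) - 10*n^2 - 37*n - 7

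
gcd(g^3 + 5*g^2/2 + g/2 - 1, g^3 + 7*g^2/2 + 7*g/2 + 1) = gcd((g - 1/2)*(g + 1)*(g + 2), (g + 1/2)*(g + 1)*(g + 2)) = g^2 + 3*g + 2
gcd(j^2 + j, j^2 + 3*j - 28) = 1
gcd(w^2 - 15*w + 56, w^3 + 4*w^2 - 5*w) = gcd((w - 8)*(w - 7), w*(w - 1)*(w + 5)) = 1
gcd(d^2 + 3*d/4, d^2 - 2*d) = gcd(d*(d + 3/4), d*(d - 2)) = d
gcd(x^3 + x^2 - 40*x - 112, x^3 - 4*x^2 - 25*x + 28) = x^2 - 3*x - 28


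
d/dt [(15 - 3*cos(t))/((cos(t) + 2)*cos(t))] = 3*(-sin(t) + 10*sin(t)/cos(t)^2 + 10*tan(t))/(cos(t) + 2)^2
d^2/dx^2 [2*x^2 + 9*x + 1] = 4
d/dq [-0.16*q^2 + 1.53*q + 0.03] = 1.53 - 0.32*q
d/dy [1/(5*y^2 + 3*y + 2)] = (-10*y - 3)/(5*y^2 + 3*y + 2)^2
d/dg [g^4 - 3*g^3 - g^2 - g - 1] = 4*g^3 - 9*g^2 - 2*g - 1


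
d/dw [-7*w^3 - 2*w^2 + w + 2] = -21*w^2 - 4*w + 1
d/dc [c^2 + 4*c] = 2*c + 4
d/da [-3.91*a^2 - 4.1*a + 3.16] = -7.82*a - 4.1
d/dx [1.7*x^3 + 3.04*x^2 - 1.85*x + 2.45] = 5.1*x^2 + 6.08*x - 1.85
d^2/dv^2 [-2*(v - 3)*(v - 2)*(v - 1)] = 24 - 12*v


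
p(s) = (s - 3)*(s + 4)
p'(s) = 2*s + 1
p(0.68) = -10.86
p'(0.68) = 2.36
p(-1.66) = -10.90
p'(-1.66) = -2.32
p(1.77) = -7.10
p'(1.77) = 4.54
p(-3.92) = -0.55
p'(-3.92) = -6.84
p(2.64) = -2.39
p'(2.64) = 6.28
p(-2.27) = -9.12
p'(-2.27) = -3.54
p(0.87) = -10.37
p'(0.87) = 2.74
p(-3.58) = -2.76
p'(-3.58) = -6.16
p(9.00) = 78.00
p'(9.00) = 19.00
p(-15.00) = 198.00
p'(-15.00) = -29.00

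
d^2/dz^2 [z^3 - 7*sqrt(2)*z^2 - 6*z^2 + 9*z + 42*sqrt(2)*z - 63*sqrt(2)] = 6*z - 14*sqrt(2) - 12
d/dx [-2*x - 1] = -2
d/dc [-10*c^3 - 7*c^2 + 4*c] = -30*c^2 - 14*c + 4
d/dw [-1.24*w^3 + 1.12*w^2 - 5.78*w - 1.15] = -3.72*w^2 + 2.24*w - 5.78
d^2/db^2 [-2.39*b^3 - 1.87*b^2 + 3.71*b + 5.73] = -14.34*b - 3.74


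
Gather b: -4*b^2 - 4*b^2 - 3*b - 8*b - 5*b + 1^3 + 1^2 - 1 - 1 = -8*b^2 - 16*b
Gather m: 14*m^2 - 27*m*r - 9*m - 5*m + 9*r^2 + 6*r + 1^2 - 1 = 14*m^2 + m*(-27*r - 14) + 9*r^2 + 6*r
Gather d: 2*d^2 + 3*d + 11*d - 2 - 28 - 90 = 2*d^2 + 14*d - 120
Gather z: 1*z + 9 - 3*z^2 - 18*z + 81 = -3*z^2 - 17*z + 90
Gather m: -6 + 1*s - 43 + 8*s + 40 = 9*s - 9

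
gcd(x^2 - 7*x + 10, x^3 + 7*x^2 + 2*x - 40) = x - 2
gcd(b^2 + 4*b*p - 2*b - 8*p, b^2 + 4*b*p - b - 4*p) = b + 4*p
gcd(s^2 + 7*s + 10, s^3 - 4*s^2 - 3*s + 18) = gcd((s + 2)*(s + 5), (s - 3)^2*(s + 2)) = s + 2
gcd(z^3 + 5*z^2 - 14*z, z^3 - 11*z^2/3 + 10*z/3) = z^2 - 2*z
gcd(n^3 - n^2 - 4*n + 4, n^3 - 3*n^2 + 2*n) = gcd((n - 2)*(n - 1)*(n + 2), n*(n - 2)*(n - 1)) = n^2 - 3*n + 2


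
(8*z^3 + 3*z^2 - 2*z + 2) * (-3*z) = -24*z^4 - 9*z^3 + 6*z^2 - 6*z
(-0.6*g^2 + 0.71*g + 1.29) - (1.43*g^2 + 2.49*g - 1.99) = -2.03*g^2 - 1.78*g + 3.28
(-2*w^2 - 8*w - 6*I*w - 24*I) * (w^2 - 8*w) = -2*w^4 + 8*w^3 - 6*I*w^3 + 64*w^2 + 24*I*w^2 + 192*I*w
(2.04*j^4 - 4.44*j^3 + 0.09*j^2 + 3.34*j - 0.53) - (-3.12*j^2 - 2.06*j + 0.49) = 2.04*j^4 - 4.44*j^3 + 3.21*j^2 + 5.4*j - 1.02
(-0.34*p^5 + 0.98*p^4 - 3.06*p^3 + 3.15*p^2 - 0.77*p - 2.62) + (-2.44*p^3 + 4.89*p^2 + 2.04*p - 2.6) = -0.34*p^5 + 0.98*p^4 - 5.5*p^3 + 8.04*p^2 + 1.27*p - 5.22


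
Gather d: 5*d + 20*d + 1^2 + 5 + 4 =25*d + 10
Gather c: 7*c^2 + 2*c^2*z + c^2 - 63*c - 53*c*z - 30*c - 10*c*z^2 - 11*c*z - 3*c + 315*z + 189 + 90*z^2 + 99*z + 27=c^2*(2*z + 8) + c*(-10*z^2 - 64*z - 96) + 90*z^2 + 414*z + 216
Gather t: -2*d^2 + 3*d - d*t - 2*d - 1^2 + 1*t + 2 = -2*d^2 + d + t*(1 - d) + 1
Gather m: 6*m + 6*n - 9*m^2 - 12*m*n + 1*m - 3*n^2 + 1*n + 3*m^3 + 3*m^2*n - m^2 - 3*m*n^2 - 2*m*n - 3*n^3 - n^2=3*m^3 + m^2*(3*n - 10) + m*(-3*n^2 - 14*n + 7) - 3*n^3 - 4*n^2 + 7*n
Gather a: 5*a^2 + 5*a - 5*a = 5*a^2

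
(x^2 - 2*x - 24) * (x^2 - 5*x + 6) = x^4 - 7*x^3 - 8*x^2 + 108*x - 144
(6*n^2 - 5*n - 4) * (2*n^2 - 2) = 12*n^4 - 10*n^3 - 20*n^2 + 10*n + 8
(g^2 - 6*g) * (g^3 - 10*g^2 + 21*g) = g^5 - 16*g^4 + 81*g^3 - 126*g^2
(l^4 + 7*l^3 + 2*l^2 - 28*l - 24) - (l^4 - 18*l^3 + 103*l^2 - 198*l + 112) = 25*l^3 - 101*l^2 + 170*l - 136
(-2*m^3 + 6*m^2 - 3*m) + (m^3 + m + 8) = -m^3 + 6*m^2 - 2*m + 8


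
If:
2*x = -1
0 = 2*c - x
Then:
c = -1/4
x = -1/2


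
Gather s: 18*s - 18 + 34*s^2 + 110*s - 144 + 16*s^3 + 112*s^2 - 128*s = 16*s^3 + 146*s^2 - 162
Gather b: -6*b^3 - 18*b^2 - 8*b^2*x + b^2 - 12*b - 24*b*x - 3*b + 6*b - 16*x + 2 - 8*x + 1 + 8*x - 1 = -6*b^3 + b^2*(-8*x - 17) + b*(-24*x - 9) - 16*x + 2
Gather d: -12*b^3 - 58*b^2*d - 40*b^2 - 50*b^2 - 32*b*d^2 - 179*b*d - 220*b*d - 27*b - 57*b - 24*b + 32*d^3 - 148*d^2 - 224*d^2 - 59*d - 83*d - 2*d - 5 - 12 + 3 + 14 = -12*b^3 - 90*b^2 - 108*b + 32*d^3 + d^2*(-32*b - 372) + d*(-58*b^2 - 399*b - 144)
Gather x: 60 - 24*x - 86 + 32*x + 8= 8*x - 18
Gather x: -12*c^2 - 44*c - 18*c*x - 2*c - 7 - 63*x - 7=-12*c^2 - 46*c + x*(-18*c - 63) - 14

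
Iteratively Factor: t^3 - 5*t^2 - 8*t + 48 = (t - 4)*(t^2 - t - 12) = (t - 4)*(t + 3)*(t - 4)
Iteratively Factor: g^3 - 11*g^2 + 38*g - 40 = (g - 2)*(g^2 - 9*g + 20) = (g - 5)*(g - 2)*(g - 4)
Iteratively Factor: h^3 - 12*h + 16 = (h + 4)*(h^2 - 4*h + 4) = (h - 2)*(h + 4)*(h - 2)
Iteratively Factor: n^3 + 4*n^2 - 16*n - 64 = (n - 4)*(n^2 + 8*n + 16) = (n - 4)*(n + 4)*(n + 4)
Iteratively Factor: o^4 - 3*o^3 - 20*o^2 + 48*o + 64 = (o + 1)*(o^3 - 4*o^2 - 16*o + 64) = (o + 1)*(o + 4)*(o^2 - 8*o + 16) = (o - 4)*(o + 1)*(o + 4)*(o - 4)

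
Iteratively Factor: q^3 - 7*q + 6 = (q + 3)*(q^2 - 3*q + 2) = (q - 2)*(q + 3)*(q - 1)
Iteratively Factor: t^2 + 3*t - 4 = (t - 1)*(t + 4)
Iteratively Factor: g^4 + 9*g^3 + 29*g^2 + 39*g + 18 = (g + 3)*(g^3 + 6*g^2 + 11*g + 6) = (g + 2)*(g + 3)*(g^2 + 4*g + 3) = (g + 1)*(g + 2)*(g + 3)*(g + 3)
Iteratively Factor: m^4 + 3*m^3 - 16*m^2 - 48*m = (m)*(m^3 + 3*m^2 - 16*m - 48) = m*(m + 3)*(m^2 - 16) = m*(m - 4)*(m + 3)*(m + 4)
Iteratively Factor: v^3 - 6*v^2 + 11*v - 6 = (v - 2)*(v^2 - 4*v + 3) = (v - 2)*(v - 1)*(v - 3)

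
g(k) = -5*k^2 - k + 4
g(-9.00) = -392.00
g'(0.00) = -1.00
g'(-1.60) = 15.00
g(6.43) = -209.15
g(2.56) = -31.33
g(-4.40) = -88.40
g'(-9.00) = 89.00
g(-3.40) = -50.40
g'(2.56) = -26.60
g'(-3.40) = 33.00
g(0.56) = 1.87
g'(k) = -10*k - 1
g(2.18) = -21.94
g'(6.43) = -65.30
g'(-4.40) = 43.00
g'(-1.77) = 16.70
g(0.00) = 4.00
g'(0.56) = -6.60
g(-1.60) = -7.20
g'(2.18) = -22.80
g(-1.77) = -9.89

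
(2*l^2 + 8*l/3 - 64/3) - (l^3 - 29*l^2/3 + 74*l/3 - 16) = -l^3 + 35*l^2/3 - 22*l - 16/3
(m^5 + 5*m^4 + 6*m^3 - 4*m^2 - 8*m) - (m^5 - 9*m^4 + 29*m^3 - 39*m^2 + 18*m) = 14*m^4 - 23*m^3 + 35*m^2 - 26*m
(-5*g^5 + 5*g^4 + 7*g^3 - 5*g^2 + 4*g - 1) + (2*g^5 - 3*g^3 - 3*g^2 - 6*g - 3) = -3*g^5 + 5*g^4 + 4*g^3 - 8*g^2 - 2*g - 4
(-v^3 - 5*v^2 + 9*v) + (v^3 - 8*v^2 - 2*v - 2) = -13*v^2 + 7*v - 2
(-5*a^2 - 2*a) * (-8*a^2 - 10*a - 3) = 40*a^4 + 66*a^3 + 35*a^2 + 6*a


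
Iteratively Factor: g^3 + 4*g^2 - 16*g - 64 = (g - 4)*(g^2 + 8*g + 16) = (g - 4)*(g + 4)*(g + 4)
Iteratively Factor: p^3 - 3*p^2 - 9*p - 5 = (p + 1)*(p^2 - 4*p - 5) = (p - 5)*(p + 1)*(p + 1)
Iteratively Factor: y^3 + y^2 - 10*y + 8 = (y - 2)*(y^2 + 3*y - 4) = (y - 2)*(y - 1)*(y + 4)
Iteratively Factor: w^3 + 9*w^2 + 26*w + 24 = (w + 3)*(w^2 + 6*w + 8) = (w + 2)*(w + 3)*(w + 4)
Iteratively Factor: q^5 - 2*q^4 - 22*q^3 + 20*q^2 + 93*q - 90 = (q - 5)*(q^4 + 3*q^3 - 7*q^2 - 15*q + 18) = (q - 5)*(q + 3)*(q^3 - 7*q + 6) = (q - 5)*(q - 1)*(q + 3)*(q^2 + q - 6) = (q - 5)*(q - 2)*(q - 1)*(q + 3)*(q + 3)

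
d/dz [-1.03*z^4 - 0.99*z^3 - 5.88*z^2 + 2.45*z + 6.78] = -4.12*z^3 - 2.97*z^2 - 11.76*z + 2.45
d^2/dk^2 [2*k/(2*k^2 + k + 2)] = 4*(k*(4*k + 1)^2 - (6*k + 1)*(2*k^2 + k + 2))/(2*k^2 + k + 2)^3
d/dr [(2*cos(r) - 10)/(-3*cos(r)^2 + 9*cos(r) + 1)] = 2*(-3*cos(r)^2 + 30*cos(r) - 46)*sin(r)/(3*sin(r)^2 + 9*cos(r) - 2)^2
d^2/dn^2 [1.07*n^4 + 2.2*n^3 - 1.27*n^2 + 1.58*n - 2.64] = 12.84*n^2 + 13.2*n - 2.54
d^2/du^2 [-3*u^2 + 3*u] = -6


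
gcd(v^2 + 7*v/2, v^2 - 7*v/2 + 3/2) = 1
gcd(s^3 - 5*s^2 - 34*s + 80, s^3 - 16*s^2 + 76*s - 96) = s^2 - 10*s + 16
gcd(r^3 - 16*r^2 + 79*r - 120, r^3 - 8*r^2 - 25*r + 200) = r^2 - 13*r + 40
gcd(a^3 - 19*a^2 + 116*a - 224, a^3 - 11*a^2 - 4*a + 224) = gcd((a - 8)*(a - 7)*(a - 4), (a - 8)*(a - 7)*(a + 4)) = a^2 - 15*a + 56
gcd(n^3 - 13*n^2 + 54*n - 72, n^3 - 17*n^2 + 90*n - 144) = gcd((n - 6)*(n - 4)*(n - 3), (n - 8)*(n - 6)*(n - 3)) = n^2 - 9*n + 18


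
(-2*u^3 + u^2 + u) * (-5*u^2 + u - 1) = 10*u^5 - 7*u^4 - 2*u^3 - u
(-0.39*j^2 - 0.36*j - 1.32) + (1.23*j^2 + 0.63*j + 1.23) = 0.84*j^2 + 0.27*j - 0.0900000000000001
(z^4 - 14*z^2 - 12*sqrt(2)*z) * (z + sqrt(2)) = z^5 + sqrt(2)*z^4 - 14*z^3 - 26*sqrt(2)*z^2 - 24*z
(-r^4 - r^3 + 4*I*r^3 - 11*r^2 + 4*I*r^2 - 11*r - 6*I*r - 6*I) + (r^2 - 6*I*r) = -r^4 - r^3 + 4*I*r^3 - 10*r^2 + 4*I*r^2 - 11*r - 12*I*r - 6*I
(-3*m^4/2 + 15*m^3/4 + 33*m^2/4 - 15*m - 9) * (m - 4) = -3*m^5/2 + 39*m^4/4 - 27*m^3/4 - 48*m^2 + 51*m + 36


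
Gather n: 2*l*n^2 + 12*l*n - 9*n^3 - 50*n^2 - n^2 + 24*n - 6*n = -9*n^3 + n^2*(2*l - 51) + n*(12*l + 18)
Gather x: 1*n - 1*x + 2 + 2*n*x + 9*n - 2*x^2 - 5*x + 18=10*n - 2*x^2 + x*(2*n - 6) + 20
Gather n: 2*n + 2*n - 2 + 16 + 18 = 4*n + 32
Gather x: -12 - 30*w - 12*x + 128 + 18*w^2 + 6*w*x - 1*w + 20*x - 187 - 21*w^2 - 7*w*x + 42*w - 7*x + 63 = -3*w^2 + 11*w + x*(1 - w) - 8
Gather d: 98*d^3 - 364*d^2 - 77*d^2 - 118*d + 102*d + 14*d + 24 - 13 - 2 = 98*d^3 - 441*d^2 - 2*d + 9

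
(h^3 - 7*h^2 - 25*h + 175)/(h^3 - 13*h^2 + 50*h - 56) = (h^2 - 25)/(h^2 - 6*h + 8)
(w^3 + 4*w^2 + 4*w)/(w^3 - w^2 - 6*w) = (w + 2)/(w - 3)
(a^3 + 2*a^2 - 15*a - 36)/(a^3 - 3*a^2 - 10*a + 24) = (a + 3)/(a - 2)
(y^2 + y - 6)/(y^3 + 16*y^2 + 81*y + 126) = (y - 2)/(y^2 + 13*y + 42)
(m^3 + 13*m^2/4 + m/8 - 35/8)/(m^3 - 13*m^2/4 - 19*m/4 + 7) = (m + 5/2)/(m - 4)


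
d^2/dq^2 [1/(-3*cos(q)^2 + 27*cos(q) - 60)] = (4*sin(q)^4/3 - sin(q)^2 + 285*cos(q)/4 - 9*cos(3*q)/4 - 41)/((cos(q) - 5)^3*(cos(q) - 4)^3)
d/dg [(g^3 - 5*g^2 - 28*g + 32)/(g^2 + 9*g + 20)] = (g^2 + 10*g - 53)/(g^2 + 10*g + 25)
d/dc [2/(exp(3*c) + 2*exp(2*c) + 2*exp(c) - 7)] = (-6*exp(2*c) - 8*exp(c) - 4)*exp(c)/(exp(3*c) + 2*exp(2*c) + 2*exp(c) - 7)^2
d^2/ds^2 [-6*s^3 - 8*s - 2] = -36*s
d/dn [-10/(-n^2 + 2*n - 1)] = 20*(1 - n)/(n^2 - 2*n + 1)^2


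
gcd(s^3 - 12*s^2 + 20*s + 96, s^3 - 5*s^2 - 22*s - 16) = s^2 - 6*s - 16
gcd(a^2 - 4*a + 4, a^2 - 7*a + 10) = a - 2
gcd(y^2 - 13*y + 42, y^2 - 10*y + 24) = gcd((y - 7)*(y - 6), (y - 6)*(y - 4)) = y - 6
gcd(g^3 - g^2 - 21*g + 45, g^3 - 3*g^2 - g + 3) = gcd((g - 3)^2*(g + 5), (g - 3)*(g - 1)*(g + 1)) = g - 3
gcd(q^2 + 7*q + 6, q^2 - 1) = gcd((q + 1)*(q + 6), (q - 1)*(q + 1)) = q + 1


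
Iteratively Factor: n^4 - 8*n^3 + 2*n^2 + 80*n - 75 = (n - 5)*(n^3 - 3*n^2 - 13*n + 15) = (n - 5)^2*(n^2 + 2*n - 3) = (n - 5)^2*(n + 3)*(n - 1)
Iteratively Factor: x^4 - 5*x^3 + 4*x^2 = (x)*(x^3 - 5*x^2 + 4*x) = x*(x - 4)*(x^2 - x) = x^2*(x - 4)*(x - 1)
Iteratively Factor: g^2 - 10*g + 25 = (g - 5)*(g - 5)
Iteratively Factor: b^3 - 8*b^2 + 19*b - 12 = (b - 3)*(b^2 - 5*b + 4) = (b - 3)*(b - 1)*(b - 4)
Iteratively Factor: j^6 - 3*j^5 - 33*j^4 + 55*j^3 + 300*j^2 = (j - 5)*(j^5 + 2*j^4 - 23*j^3 - 60*j^2) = j*(j - 5)*(j^4 + 2*j^3 - 23*j^2 - 60*j) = j*(j - 5)^2*(j^3 + 7*j^2 + 12*j) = j*(j - 5)^2*(j + 4)*(j^2 + 3*j) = j*(j - 5)^2*(j + 3)*(j + 4)*(j)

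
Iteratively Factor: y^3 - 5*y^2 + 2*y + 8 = (y + 1)*(y^2 - 6*y + 8) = (y - 4)*(y + 1)*(y - 2)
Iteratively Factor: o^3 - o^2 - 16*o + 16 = (o + 4)*(o^2 - 5*o + 4) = (o - 4)*(o + 4)*(o - 1)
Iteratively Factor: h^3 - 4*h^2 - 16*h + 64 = (h - 4)*(h^2 - 16) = (h - 4)*(h + 4)*(h - 4)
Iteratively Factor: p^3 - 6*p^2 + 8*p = (p)*(p^2 - 6*p + 8) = p*(p - 4)*(p - 2)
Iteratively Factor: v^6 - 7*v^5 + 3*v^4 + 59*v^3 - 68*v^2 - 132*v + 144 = (v + 2)*(v^5 - 9*v^4 + 21*v^3 + 17*v^2 - 102*v + 72) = (v - 3)*(v + 2)*(v^4 - 6*v^3 + 3*v^2 + 26*v - 24) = (v - 3)*(v + 2)^2*(v^3 - 8*v^2 + 19*v - 12) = (v - 3)*(v - 1)*(v + 2)^2*(v^2 - 7*v + 12) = (v - 3)^2*(v - 1)*(v + 2)^2*(v - 4)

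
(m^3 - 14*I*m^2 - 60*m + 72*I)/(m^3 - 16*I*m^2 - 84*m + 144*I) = (m - 2*I)/(m - 4*I)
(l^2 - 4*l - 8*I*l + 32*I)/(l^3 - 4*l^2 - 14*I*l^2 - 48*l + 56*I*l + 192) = 1/(l - 6*I)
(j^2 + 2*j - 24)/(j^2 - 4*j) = (j + 6)/j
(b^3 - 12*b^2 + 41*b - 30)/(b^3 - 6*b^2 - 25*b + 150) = (b - 1)/(b + 5)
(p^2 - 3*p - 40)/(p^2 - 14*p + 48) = (p + 5)/(p - 6)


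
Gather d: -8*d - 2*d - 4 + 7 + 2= 5 - 10*d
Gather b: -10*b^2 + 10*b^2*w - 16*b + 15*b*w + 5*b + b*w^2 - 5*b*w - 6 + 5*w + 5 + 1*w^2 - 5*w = b^2*(10*w - 10) + b*(w^2 + 10*w - 11) + w^2 - 1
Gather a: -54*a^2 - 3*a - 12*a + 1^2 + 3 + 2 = -54*a^2 - 15*a + 6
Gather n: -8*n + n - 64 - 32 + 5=-7*n - 91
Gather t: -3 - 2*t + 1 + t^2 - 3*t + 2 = t^2 - 5*t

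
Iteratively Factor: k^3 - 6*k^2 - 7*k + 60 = (k - 5)*(k^2 - k - 12) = (k - 5)*(k + 3)*(k - 4)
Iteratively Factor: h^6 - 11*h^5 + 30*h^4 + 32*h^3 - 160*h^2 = (h - 5)*(h^5 - 6*h^4 + 32*h^2) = (h - 5)*(h - 4)*(h^4 - 2*h^3 - 8*h^2) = h*(h - 5)*(h - 4)*(h^3 - 2*h^2 - 8*h) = h*(h - 5)*(h - 4)*(h + 2)*(h^2 - 4*h) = h*(h - 5)*(h - 4)^2*(h + 2)*(h)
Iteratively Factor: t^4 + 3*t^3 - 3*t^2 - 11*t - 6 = (t - 2)*(t^3 + 5*t^2 + 7*t + 3) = (t - 2)*(t + 1)*(t^2 + 4*t + 3) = (t - 2)*(t + 1)^2*(t + 3)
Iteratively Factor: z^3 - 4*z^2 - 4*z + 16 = (z - 4)*(z^2 - 4) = (z - 4)*(z + 2)*(z - 2)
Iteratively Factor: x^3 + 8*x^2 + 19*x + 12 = (x + 4)*(x^2 + 4*x + 3) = (x + 1)*(x + 4)*(x + 3)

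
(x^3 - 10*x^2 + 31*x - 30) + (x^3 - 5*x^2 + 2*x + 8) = 2*x^3 - 15*x^2 + 33*x - 22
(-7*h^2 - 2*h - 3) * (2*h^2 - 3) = -14*h^4 - 4*h^3 + 15*h^2 + 6*h + 9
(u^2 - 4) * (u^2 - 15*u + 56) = u^4 - 15*u^3 + 52*u^2 + 60*u - 224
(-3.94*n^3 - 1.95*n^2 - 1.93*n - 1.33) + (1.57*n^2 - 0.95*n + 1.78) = -3.94*n^3 - 0.38*n^2 - 2.88*n + 0.45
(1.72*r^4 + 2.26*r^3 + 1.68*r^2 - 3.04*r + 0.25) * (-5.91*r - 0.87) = -10.1652*r^5 - 14.853*r^4 - 11.895*r^3 + 16.5048*r^2 + 1.1673*r - 0.2175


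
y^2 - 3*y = y*(y - 3)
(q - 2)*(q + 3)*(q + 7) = q^3 + 8*q^2 + q - 42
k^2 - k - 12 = (k - 4)*(k + 3)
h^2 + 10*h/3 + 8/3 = (h + 4/3)*(h + 2)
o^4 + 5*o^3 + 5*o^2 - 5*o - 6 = (o - 1)*(o + 1)*(o + 2)*(o + 3)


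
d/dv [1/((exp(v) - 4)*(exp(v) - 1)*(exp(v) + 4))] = -((exp(v) - 4)*(exp(v) - 1) + (exp(v) - 4)*(exp(v) + 4) + (exp(v) - 1)*(exp(v) + 4))/(4*(exp(v) - 4)^2*(exp(v) + 4)^2*sinh(v/2)^2)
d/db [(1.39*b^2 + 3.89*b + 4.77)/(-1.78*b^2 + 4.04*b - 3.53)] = (12.5398*b^2 + 7.1678*b - 33.0025)/(3.1684*b^4 - 14.3824*b^3 + 28.8884*b^2 - 28.5224*b + 12.4609)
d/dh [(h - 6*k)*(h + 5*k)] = 2*h - k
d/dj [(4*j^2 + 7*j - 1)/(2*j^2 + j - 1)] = 2*(-5*j^2 - 2*j - 3)/(4*j^4 + 4*j^3 - 3*j^2 - 2*j + 1)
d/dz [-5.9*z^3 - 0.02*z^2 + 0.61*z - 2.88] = -17.7*z^2 - 0.04*z + 0.61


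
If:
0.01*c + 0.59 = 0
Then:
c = -59.00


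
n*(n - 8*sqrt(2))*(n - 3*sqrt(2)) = n^3 - 11*sqrt(2)*n^2 + 48*n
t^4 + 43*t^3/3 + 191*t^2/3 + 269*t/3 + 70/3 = (t + 1/3)*(t + 2)*(t + 5)*(t + 7)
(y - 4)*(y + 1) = y^2 - 3*y - 4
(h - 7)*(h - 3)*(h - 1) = h^3 - 11*h^2 + 31*h - 21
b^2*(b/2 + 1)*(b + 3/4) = b^4/2 + 11*b^3/8 + 3*b^2/4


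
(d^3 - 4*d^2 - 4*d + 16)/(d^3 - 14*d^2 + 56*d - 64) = (d + 2)/(d - 8)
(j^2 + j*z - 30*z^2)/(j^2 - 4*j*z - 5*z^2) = (j + 6*z)/(j + z)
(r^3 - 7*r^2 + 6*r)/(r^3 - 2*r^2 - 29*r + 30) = r/(r + 5)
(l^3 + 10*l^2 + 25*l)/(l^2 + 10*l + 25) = l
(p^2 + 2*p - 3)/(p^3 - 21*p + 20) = (p + 3)/(p^2 + p - 20)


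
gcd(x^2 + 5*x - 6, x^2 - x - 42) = x + 6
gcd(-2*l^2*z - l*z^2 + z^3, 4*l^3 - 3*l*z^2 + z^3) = -2*l^2 - l*z + z^2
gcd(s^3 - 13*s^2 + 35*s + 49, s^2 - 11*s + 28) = s - 7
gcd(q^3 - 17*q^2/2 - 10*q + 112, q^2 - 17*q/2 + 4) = q - 8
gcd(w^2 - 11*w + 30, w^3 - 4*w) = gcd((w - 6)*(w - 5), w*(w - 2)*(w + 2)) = 1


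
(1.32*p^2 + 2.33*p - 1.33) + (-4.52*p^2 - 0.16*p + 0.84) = -3.2*p^2 + 2.17*p - 0.49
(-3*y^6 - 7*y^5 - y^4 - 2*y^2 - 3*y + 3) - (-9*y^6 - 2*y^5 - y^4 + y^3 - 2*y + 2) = 6*y^6 - 5*y^5 - y^3 - 2*y^2 - y + 1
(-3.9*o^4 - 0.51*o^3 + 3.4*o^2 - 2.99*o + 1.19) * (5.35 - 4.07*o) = 15.873*o^5 - 18.7893*o^4 - 16.5665*o^3 + 30.3593*o^2 - 20.8398*o + 6.3665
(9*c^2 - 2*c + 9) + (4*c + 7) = 9*c^2 + 2*c + 16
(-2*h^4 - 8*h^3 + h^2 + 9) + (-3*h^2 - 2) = -2*h^4 - 8*h^3 - 2*h^2 + 7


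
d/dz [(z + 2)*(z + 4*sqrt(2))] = 2*z + 2 + 4*sqrt(2)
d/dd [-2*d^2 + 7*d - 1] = 7 - 4*d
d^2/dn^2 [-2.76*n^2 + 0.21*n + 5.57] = -5.52000000000000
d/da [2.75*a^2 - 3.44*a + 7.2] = 5.5*a - 3.44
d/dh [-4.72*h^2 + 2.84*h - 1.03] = 2.84 - 9.44*h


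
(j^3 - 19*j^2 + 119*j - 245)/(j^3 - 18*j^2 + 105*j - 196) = (j - 5)/(j - 4)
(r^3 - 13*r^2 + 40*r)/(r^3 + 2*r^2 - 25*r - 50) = r*(r - 8)/(r^2 + 7*r + 10)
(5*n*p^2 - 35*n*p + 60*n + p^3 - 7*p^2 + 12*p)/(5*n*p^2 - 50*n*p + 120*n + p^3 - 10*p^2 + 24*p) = (p - 3)/(p - 6)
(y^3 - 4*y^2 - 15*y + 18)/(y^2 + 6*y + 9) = (y^2 - 7*y + 6)/(y + 3)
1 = 1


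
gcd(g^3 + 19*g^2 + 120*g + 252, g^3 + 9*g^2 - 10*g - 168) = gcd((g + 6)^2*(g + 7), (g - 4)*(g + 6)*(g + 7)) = g^2 + 13*g + 42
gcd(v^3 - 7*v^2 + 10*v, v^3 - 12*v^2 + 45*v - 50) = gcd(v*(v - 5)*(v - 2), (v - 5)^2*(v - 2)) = v^2 - 7*v + 10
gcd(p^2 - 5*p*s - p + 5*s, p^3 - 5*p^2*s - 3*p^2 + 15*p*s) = p - 5*s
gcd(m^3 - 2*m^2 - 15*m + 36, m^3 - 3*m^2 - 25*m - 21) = 1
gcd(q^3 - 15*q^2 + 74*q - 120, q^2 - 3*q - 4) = q - 4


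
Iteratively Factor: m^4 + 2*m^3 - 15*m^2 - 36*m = (m + 3)*(m^3 - m^2 - 12*m) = m*(m + 3)*(m^2 - m - 12) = m*(m + 3)^2*(m - 4)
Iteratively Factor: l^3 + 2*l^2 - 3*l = (l)*(l^2 + 2*l - 3) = l*(l + 3)*(l - 1)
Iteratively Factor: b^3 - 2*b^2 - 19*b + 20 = (b + 4)*(b^2 - 6*b + 5) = (b - 5)*(b + 4)*(b - 1)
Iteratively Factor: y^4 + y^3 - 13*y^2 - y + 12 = (y + 1)*(y^3 - 13*y + 12) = (y - 1)*(y + 1)*(y^2 + y - 12) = (y - 3)*(y - 1)*(y + 1)*(y + 4)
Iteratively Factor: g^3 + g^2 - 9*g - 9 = (g - 3)*(g^2 + 4*g + 3) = (g - 3)*(g + 1)*(g + 3)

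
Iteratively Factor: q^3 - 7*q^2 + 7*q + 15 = (q - 3)*(q^2 - 4*q - 5) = (q - 3)*(q + 1)*(q - 5)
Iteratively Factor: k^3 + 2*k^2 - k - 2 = (k + 1)*(k^2 + k - 2) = (k - 1)*(k + 1)*(k + 2)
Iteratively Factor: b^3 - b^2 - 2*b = (b)*(b^2 - b - 2) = b*(b + 1)*(b - 2)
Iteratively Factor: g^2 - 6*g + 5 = (g - 5)*(g - 1)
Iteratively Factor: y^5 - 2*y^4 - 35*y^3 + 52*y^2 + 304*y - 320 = (y - 1)*(y^4 - y^3 - 36*y^2 + 16*y + 320) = (y - 4)*(y - 1)*(y^3 + 3*y^2 - 24*y - 80) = (y - 4)*(y - 1)*(y + 4)*(y^2 - y - 20) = (y - 4)*(y - 1)*(y + 4)^2*(y - 5)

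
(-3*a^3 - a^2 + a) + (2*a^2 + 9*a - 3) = -3*a^3 + a^2 + 10*a - 3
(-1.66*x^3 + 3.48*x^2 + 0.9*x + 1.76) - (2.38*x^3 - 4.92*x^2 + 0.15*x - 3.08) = -4.04*x^3 + 8.4*x^2 + 0.75*x + 4.84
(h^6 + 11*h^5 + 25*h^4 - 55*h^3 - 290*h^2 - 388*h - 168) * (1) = h^6 + 11*h^5 + 25*h^4 - 55*h^3 - 290*h^2 - 388*h - 168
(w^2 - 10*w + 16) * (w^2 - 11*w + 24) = w^4 - 21*w^3 + 150*w^2 - 416*w + 384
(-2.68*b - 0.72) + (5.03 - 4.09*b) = 4.31 - 6.77*b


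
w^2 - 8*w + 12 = (w - 6)*(w - 2)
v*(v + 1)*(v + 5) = v^3 + 6*v^2 + 5*v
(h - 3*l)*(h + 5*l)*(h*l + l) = h^3*l + 2*h^2*l^2 + h^2*l - 15*h*l^3 + 2*h*l^2 - 15*l^3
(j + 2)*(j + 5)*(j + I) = j^3 + 7*j^2 + I*j^2 + 10*j + 7*I*j + 10*I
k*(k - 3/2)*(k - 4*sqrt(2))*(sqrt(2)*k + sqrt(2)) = sqrt(2)*k^4 - 8*k^3 - sqrt(2)*k^3/2 - 3*sqrt(2)*k^2/2 + 4*k^2 + 12*k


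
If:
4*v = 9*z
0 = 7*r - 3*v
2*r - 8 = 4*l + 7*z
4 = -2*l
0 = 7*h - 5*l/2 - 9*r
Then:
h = -5/7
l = -2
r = 0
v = 0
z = 0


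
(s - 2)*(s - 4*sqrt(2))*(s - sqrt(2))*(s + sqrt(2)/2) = s^4 - 9*sqrt(2)*s^3/2 - 2*s^3 + 3*s^2 + 9*sqrt(2)*s^2 - 6*s + 4*sqrt(2)*s - 8*sqrt(2)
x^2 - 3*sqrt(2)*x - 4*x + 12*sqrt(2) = (x - 4)*(x - 3*sqrt(2))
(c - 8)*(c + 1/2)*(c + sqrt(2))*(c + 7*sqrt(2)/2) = c^4 - 15*c^3/2 + 9*sqrt(2)*c^3/2 - 135*sqrt(2)*c^2/4 + 3*c^2 - 105*c/2 - 18*sqrt(2)*c - 28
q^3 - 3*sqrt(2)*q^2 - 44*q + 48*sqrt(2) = (q - 6*sqrt(2))*(q - sqrt(2))*(q + 4*sqrt(2))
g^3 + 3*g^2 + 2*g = g*(g + 1)*(g + 2)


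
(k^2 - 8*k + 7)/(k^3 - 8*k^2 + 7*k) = 1/k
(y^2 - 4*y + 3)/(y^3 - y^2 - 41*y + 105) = (y - 1)/(y^2 + 2*y - 35)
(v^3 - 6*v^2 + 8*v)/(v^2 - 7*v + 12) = v*(v - 2)/(v - 3)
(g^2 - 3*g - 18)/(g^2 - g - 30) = (g + 3)/(g + 5)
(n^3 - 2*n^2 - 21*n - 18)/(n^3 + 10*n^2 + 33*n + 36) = (n^2 - 5*n - 6)/(n^2 + 7*n + 12)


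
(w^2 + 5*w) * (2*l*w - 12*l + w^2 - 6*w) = 2*l*w^3 - 2*l*w^2 - 60*l*w + w^4 - w^3 - 30*w^2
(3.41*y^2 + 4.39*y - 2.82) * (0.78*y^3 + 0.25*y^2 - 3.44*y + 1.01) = 2.6598*y^5 + 4.2767*y^4 - 12.8325*y^3 - 12.3625*y^2 + 14.1347*y - 2.8482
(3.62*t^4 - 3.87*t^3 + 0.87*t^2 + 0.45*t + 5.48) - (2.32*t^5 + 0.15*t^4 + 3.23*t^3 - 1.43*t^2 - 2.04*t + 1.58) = -2.32*t^5 + 3.47*t^4 - 7.1*t^3 + 2.3*t^2 + 2.49*t + 3.9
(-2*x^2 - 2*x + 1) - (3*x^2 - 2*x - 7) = 8 - 5*x^2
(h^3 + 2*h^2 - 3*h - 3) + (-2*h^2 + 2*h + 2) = h^3 - h - 1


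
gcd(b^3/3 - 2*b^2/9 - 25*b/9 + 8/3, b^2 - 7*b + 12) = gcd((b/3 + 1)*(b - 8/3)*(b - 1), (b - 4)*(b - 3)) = 1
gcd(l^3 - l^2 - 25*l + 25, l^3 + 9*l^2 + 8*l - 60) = l + 5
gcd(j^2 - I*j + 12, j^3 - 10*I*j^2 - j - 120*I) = j + 3*I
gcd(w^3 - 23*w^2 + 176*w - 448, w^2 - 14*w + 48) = w - 8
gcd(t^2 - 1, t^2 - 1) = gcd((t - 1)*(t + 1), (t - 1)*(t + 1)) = t^2 - 1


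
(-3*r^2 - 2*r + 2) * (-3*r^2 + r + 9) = 9*r^4 + 3*r^3 - 35*r^2 - 16*r + 18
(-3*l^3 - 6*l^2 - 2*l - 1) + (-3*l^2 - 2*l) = -3*l^3 - 9*l^2 - 4*l - 1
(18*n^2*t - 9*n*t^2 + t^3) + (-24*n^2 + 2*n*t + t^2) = 18*n^2*t - 24*n^2 - 9*n*t^2 + 2*n*t + t^3 + t^2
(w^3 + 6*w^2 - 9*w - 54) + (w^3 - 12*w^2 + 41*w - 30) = 2*w^3 - 6*w^2 + 32*w - 84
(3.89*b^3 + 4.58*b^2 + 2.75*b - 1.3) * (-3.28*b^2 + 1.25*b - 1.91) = -12.7592*b^5 - 10.1599*b^4 - 10.7249*b^3 - 1.0463*b^2 - 6.8775*b + 2.483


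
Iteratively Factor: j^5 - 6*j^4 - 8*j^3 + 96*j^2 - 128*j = (j - 4)*(j^4 - 2*j^3 - 16*j^2 + 32*j) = (j - 4)*(j + 4)*(j^3 - 6*j^2 + 8*j) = (j - 4)^2*(j + 4)*(j^2 - 2*j) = j*(j - 4)^2*(j + 4)*(j - 2)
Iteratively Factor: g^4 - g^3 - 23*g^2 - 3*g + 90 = (g - 2)*(g^3 + g^2 - 21*g - 45) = (g - 5)*(g - 2)*(g^2 + 6*g + 9) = (g - 5)*(g - 2)*(g + 3)*(g + 3)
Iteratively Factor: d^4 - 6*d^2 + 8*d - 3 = (d - 1)*(d^3 + d^2 - 5*d + 3) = (d - 1)*(d + 3)*(d^2 - 2*d + 1) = (d - 1)^2*(d + 3)*(d - 1)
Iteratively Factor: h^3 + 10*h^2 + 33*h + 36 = (h + 3)*(h^2 + 7*h + 12) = (h + 3)*(h + 4)*(h + 3)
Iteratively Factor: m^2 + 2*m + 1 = (m + 1)*(m + 1)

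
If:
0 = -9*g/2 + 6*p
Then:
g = 4*p/3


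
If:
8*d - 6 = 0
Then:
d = 3/4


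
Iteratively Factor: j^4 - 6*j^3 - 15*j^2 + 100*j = (j - 5)*(j^3 - j^2 - 20*j) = (j - 5)*(j + 4)*(j^2 - 5*j) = (j - 5)^2*(j + 4)*(j)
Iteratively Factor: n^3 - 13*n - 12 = (n + 3)*(n^2 - 3*n - 4) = (n - 4)*(n + 3)*(n + 1)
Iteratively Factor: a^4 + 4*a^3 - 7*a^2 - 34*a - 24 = (a + 1)*(a^3 + 3*a^2 - 10*a - 24) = (a + 1)*(a + 4)*(a^2 - a - 6) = (a + 1)*(a + 2)*(a + 4)*(a - 3)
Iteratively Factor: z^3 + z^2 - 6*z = (z - 2)*(z^2 + 3*z) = z*(z - 2)*(z + 3)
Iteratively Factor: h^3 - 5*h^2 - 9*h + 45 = (h - 3)*(h^2 - 2*h - 15) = (h - 3)*(h + 3)*(h - 5)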